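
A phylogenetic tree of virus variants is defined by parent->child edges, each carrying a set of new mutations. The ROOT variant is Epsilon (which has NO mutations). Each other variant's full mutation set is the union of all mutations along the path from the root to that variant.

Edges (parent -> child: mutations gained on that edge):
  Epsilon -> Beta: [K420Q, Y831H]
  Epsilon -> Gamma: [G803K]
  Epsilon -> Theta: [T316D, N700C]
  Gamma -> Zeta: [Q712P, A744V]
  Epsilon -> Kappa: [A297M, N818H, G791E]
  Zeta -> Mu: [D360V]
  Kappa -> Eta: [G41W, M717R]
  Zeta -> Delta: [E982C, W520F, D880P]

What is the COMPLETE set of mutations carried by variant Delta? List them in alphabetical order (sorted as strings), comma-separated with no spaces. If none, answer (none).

Answer: A744V,D880P,E982C,G803K,Q712P,W520F

Derivation:
At Epsilon: gained [] -> total []
At Gamma: gained ['G803K'] -> total ['G803K']
At Zeta: gained ['Q712P', 'A744V'] -> total ['A744V', 'G803K', 'Q712P']
At Delta: gained ['E982C', 'W520F', 'D880P'] -> total ['A744V', 'D880P', 'E982C', 'G803K', 'Q712P', 'W520F']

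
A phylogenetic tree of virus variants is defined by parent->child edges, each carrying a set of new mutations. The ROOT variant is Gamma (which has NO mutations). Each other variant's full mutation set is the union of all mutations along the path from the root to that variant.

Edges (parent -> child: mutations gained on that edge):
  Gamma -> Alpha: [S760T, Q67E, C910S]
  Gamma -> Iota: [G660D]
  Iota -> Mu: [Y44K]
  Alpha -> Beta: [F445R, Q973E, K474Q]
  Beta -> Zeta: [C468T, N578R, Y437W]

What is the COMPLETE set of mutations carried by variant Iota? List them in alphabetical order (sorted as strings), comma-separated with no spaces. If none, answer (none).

At Gamma: gained [] -> total []
At Iota: gained ['G660D'] -> total ['G660D']

Answer: G660D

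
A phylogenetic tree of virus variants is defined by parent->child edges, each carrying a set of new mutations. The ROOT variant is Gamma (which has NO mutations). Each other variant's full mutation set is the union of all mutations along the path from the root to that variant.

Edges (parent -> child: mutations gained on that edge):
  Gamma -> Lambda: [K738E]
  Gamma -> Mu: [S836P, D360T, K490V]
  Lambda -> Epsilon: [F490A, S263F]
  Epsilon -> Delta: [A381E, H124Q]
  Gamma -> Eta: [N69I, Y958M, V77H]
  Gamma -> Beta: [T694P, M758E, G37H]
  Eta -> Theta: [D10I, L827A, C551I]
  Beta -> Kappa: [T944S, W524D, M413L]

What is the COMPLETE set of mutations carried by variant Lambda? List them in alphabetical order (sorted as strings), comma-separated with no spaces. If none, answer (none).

At Gamma: gained [] -> total []
At Lambda: gained ['K738E'] -> total ['K738E']

Answer: K738E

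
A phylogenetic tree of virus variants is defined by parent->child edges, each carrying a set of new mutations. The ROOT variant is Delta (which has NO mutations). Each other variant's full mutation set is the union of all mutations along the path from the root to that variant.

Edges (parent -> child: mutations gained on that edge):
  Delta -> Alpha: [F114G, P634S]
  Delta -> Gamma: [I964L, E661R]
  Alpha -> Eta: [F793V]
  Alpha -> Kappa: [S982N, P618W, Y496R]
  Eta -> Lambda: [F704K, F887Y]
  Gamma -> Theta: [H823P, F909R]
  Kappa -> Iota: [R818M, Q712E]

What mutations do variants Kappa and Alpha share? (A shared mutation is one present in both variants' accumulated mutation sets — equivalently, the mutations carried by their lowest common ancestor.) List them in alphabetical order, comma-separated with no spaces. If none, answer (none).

Answer: F114G,P634S

Derivation:
Accumulating mutations along path to Kappa:
  At Delta: gained [] -> total []
  At Alpha: gained ['F114G', 'P634S'] -> total ['F114G', 'P634S']
  At Kappa: gained ['S982N', 'P618W', 'Y496R'] -> total ['F114G', 'P618W', 'P634S', 'S982N', 'Y496R']
Mutations(Kappa) = ['F114G', 'P618W', 'P634S', 'S982N', 'Y496R']
Accumulating mutations along path to Alpha:
  At Delta: gained [] -> total []
  At Alpha: gained ['F114G', 'P634S'] -> total ['F114G', 'P634S']
Mutations(Alpha) = ['F114G', 'P634S']
Intersection: ['F114G', 'P618W', 'P634S', 'S982N', 'Y496R'] ∩ ['F114G', 'P634S'] = ['F114G', 'P634S']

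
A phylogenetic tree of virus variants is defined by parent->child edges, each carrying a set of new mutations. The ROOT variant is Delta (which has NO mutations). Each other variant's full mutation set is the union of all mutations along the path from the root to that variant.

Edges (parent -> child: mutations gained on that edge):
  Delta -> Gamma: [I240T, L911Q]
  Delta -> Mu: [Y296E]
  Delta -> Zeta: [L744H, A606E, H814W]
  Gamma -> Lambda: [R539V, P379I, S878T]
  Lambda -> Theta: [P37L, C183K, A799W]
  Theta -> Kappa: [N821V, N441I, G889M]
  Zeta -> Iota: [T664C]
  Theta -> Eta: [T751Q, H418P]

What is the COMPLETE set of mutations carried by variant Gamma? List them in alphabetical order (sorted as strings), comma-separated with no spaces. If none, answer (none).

Answer: I240T,L911Q

Derivation:
At Delta: gained [] -> total []
At Gamma: gained ['I240T', 'L911Q'] -> total ['I240T', 'L911Q']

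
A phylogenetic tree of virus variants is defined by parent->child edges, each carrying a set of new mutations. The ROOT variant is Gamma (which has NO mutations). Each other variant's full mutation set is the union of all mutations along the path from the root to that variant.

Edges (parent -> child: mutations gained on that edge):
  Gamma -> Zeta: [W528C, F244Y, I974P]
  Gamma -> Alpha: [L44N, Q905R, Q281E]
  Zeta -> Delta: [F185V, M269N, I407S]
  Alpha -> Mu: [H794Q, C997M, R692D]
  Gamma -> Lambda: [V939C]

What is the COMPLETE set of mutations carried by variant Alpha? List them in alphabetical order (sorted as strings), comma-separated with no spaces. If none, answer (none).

Answer: L44N,Q281E,Q905R

Derivation:
At Gamma: gained [] -> total []
At Alpha: gained ['L44N', 'Q905R', 'Q281E'] -> total ['L44N', 'Q281E', 'Q905R']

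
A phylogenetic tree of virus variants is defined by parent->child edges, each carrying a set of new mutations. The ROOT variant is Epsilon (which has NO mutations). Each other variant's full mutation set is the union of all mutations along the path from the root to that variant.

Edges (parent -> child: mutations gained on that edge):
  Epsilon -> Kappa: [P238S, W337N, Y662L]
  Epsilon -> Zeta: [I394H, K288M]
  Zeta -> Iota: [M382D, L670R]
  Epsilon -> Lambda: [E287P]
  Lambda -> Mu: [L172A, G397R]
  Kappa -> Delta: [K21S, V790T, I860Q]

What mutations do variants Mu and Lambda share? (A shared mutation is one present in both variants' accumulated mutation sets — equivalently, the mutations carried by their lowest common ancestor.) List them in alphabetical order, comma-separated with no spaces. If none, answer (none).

Accumulating mutations along path to Mu:
  At Epsilon: gained [] -> total []
  At Lambda: gained ['E287P'] -> total ['E287P']
  At Mu: gained ['L172A', 'G397R'] -> total ['E287P', 'G397R', 'L172A']
Mutations(Mu) = ['E287P', 'G397R', 'L172A']
Accumulating mutations along path to Lambda:
  At Epsilon: gained [] -> total []
  At Lambda: gained ['E287P'] -> total ['E287P']
Mutations(Lambda) = ['E287P']
Intersection: ['E287P', 'G397R', 'L172A'] ∩ ['E287P'] = ['E287P']

Answer: E287P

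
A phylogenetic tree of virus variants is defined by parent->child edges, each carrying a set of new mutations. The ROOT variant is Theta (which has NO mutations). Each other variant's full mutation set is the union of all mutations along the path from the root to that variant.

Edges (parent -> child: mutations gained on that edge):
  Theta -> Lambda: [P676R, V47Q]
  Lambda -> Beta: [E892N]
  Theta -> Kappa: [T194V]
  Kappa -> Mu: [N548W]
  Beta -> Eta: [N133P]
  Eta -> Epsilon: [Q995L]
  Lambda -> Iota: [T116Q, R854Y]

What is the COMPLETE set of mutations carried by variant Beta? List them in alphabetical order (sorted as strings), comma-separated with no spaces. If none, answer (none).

At Theta: gained [] -> total []
At Lambda: gained ['P676R', 'V47Q'] -> total ['P676R', 'V47Q']
At Beta: gained ['E892N'] -> total ['E892N', 'P676R', 'V47Q']

Answer: E892N,P676R,V47Q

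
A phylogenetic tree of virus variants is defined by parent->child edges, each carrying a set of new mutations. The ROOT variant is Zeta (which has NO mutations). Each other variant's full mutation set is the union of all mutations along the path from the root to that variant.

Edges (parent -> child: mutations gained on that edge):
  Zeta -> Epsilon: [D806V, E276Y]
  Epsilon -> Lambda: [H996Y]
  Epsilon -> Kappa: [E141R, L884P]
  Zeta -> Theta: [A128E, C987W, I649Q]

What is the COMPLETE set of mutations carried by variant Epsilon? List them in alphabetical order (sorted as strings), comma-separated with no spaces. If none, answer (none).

Answer: D806V,E276Y

Derivation:
At Zeta: gained [] -> total []
At Epsilon: gained ['D806V', 'E276Y'] -> total ['D806V', 'E276Y']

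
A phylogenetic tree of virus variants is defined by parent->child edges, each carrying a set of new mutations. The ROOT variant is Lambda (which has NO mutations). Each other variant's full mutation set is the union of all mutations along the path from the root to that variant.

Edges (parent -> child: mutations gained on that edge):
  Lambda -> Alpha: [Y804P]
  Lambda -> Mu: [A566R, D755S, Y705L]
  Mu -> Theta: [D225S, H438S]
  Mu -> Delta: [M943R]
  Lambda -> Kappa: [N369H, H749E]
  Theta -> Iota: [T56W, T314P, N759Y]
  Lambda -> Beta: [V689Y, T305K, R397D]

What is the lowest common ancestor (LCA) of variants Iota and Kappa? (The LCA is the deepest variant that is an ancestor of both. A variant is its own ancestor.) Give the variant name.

Path from root to Iota: Lambda -> Mu -> Theta -> Iota
  ancestors of Iota: {Lambda, Mu, Theta, Iota}
Path from root to Kappa: Lambda -> Kappa
  ancestors of Kappa: {Lambda, Kappa}
Common ancestors: {Lambda}
Walk up from Kappa: Kappa (not in ancestors of Iota), Lambda (in ancestors of Iota)
Deepest common ancestor (LCA) = Lambda

Answer: Lambda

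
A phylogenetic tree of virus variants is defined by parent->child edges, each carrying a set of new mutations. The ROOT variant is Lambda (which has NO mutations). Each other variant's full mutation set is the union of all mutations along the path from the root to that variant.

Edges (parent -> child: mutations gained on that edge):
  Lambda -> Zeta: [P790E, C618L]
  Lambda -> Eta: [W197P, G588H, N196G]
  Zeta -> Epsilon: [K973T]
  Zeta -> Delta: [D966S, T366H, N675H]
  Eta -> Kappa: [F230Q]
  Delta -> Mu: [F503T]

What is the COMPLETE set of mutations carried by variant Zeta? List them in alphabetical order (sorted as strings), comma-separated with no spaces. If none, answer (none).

At Lambda: gained [] -> total []
At Zeta: gained ['P790E', 'C618L'] -> total ['C618L', 'P790E']

Answer: C618L,P790E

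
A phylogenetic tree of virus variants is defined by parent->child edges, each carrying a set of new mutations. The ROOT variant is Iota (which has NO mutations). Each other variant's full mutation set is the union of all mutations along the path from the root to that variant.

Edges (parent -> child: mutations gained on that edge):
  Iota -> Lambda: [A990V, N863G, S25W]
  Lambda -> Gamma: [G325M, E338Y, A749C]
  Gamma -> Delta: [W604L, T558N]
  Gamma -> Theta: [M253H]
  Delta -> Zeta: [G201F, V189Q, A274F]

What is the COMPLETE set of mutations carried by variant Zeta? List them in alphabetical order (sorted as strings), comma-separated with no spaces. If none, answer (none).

Answer: A274F,A749C,A990V,E338Y,G201F,G325M,N863G,S25W,T558N,V189Q,W604L

Derivation:
At Iota: gained [] -> total []
At Lambda: gained ['A990V', 'N863G', 'S25W'] -> total ['A990V', 'N863G', 'S25W']
At Gamma: gained ['G325M', 'E338Y', 'A749C'] -> total ['A749C', 'A990V', 'E338Y', 'G325M', 'N863G', 'S25W']
At Delta: gained ['W604L', 'T558N'] -> total ['A749C', 'A990V', 'E338Y', 'G325M', 'N863G', 'S25W', 'T558N', 'W604L']
At Zeta: gained ['G201F', 'V189Q', 'A274F'] -> total ['A274F', 'A749C', 'A990V', 'E338Y', 'G201F', 'G325M', 'N863G', 'S25W', 'T558N', 'V189Q', 'W604L']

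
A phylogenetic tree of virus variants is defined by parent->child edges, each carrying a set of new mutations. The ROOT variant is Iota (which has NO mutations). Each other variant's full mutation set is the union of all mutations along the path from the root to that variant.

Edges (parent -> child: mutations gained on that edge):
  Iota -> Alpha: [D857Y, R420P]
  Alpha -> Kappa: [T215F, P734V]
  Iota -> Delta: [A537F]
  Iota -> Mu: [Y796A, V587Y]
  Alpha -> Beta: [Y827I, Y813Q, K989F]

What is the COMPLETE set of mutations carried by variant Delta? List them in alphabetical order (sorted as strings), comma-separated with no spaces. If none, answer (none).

Answer: A537F

Derivation:
At Iota: gained [] -> total []
At Delta: gained ['A537F'] -> total ['A537F']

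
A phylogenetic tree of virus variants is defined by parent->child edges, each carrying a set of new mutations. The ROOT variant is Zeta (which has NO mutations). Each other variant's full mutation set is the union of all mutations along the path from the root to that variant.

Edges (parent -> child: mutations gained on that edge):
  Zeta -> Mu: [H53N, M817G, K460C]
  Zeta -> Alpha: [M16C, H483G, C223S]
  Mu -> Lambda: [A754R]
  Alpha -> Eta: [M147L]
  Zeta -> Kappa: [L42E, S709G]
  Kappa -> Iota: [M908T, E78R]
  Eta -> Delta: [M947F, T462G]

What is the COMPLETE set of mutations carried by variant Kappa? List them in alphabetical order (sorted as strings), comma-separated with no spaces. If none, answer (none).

At Zeta: gained [] -> total []
At Kappa: gained ['L42E', 'S709G'] -> total ['L42E', 'S709G']

Answer: L42E,S709G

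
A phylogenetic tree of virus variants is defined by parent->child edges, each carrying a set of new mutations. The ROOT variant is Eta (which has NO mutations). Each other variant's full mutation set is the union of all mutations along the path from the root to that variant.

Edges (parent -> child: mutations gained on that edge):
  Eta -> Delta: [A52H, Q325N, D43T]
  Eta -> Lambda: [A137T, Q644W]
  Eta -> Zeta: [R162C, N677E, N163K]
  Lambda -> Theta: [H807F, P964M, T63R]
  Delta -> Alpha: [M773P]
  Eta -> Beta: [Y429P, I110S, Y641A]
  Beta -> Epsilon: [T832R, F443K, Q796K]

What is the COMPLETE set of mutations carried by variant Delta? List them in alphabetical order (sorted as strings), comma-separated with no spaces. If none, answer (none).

Answer: A52H,D43T,Q325N

Derivation:
At Eta: gained [] -> total []
At Delta: gained ['A52H', 'Q325N', 'D43T'] -> total ['A52H', 'D43T', 'Q325N']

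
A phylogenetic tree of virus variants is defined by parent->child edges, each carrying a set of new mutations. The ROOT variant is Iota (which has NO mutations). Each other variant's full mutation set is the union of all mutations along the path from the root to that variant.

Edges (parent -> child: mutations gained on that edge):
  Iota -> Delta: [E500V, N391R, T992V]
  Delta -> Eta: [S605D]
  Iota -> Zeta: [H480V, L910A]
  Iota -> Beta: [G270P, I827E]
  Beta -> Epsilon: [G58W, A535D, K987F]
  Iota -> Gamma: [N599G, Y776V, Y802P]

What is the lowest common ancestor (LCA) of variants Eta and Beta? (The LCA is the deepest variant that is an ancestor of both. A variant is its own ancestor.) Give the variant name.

Path from root to Eta: Iota -> Delta -> Eta
  ancestors of Eta: {Iota, Delta, Eta}
Path from root to Beta: Iota -> Beta
  ancestors of Beta: {Iota, Beta}
Common ancestors: {Iota}
Walk up from Beta: Beta (not in ancestors of Eta), Iota (in ancestors of Eta)
Deepest common ancestor (LCA) = Iota

Answer: Iota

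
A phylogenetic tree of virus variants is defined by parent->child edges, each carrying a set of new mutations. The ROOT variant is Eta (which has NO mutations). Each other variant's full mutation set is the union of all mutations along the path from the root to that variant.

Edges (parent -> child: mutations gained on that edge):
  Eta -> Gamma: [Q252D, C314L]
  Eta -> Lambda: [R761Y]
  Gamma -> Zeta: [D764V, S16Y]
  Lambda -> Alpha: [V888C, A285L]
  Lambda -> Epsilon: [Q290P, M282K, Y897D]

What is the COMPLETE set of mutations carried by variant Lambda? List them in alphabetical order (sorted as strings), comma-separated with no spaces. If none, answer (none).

Answer: R761Y

Derivation:
At Eta: gained [] -> total []
At Lambda: gained ['R761Y'] -> total ['R761Y']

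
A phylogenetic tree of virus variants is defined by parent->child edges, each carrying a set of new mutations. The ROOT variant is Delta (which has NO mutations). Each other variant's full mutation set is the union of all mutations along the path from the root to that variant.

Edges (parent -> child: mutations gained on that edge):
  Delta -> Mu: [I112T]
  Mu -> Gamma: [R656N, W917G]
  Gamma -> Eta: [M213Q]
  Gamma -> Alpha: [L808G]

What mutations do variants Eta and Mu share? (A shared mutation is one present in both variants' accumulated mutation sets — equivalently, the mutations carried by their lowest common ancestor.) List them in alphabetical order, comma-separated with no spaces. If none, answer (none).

Accumulating mutations along path to Eta:
  At Delta: gained [] -> total []
  At Mu: gained ['I112T'] -> total ['I112T']
  At Gamma: gained ['R656N', 'W917G'] -> total ['I112T', 'R656N', 'W917G']
  At Eta: gained ['M213Q'] -> total ['I112T', 'M213Q', 'R656N', 'W917G']
Mutations(Eta) = ['I112T', 'M213Q', 'R656N', 'W917G']
Accumulating mutations along path to Mu:
  At Delta: gained [] -> total []
  At Mu: gained ['I112T'] -> total ['I112T']
Mutations(Mu) = ['I112T']
Intersection: ['I112T', 'M213Q', 'R656N', 'W917G'] ∩ ['I112T'] = ['I112T']

Answer: I112T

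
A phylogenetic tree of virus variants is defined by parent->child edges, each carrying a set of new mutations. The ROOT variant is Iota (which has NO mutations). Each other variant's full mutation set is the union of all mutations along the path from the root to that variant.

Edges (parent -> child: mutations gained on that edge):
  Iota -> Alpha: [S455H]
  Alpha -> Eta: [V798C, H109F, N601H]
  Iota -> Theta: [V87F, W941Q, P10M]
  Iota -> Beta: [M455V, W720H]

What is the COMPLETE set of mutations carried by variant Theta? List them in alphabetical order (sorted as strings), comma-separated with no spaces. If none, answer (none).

At Iota: gained [] -> total []
At Theta: gained ['V87F', 'W941Q', 'P10M'] -> total ['P10M', 'V87F', 'W941Q']

Answer: P10M,V87F,W941Q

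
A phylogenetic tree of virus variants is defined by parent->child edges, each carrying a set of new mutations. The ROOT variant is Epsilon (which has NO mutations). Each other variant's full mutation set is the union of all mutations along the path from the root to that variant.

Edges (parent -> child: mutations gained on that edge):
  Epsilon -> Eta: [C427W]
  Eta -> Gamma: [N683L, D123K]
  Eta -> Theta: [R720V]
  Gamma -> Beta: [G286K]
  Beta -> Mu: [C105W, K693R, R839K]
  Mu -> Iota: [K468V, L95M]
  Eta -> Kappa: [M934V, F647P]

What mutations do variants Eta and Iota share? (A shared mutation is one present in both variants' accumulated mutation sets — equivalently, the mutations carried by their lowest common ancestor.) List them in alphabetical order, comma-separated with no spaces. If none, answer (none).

Accumulating mutations along path to Eta:
  At Epsilon: gained [] -> total []
  At Eta: gained ['C427W'] -> total ['C427W']
Mutations(Eta) = ['C427W']
Accumulating mutations along path to Iota:
  At Epsilon: gained [] -> total []
  At Eta: gained ['C427W'] -> total ['C427W']
  At Gamma: gained ['N683L', 'D123K'] -> total ['C427W', 'D123K', 'N683L']
  At Beta: gained ['G286K'] -> total ['C427W', 'D123K', 'G286K', 'N683L']
  At Mu: gained ['C105W', 'K693R', 'R839K'] -> total ['C105W', 'C427W', 'D123K', 'G286K', 'K693R', 'N683L', 'R839K']
  At Iota: gained ['K468V', 'L95M'] -> total ['C105W', 'C427W', 'D123K', 'G286K', 'K468V', 'K693R', 'L95M', 'N683L', 'R839K']
Mutations(Iota) = ['C105W', 'C427W', 'D123K', 'G286K', 'K468V', 'K693R', 'L95M', 'N683L', 'R839K']
Intersection: ['C427W'] ∩ ['C105W', 'C427W', 'D123K', 'G286K', 'K468V', 'K693R', 'L95M', 'N683L', 'R839K'] = ['C427W']

Answer: C427W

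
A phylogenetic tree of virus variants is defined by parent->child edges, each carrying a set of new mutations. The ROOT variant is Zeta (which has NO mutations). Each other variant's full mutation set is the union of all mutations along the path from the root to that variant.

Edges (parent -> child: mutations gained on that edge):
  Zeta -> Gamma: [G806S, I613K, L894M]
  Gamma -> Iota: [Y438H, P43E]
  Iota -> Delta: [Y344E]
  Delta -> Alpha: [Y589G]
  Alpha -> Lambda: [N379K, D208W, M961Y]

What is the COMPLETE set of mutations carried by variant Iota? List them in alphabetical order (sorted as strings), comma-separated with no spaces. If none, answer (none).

Answer: G806S,I613K,L894M,P43E,Y438H

Derivation:
At Zeta: gained [] -> total []
At Gamma: gained ['G806S', 'I613K', 'L894M'] -> total ['G806S', 'I613K', 'L894M']
At Iota: gained ['Y438H', 'P43E'] -> total ['G806S', 'I613K', 'L894M', 'P43E', 'Y438H']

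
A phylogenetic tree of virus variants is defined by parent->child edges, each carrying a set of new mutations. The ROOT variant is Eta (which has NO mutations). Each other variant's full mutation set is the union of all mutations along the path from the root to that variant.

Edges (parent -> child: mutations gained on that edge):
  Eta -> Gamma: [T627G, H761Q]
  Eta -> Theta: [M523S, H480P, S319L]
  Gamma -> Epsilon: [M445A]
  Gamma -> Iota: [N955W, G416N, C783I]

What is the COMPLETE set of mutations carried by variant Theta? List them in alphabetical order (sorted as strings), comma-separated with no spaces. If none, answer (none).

Answer: H480P,M523S,S319L

Derivation:
At Eta: gained [] -> total []
At Theta: gained ['M523S', 'H480P', 'S319L'] -> total ['H480P', 'M523S', 'S319L']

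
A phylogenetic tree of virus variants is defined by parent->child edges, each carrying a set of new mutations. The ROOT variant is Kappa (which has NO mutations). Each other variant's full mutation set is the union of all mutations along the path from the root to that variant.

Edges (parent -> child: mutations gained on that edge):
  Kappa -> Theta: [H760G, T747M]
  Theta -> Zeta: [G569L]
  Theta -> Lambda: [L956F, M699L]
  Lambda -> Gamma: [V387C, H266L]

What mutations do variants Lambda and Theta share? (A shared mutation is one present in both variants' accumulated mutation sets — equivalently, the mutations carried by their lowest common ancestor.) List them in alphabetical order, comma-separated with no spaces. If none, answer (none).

Accumulating mutations along path to Lambda:
  At Kappa: gained [] -> total []
  At Theta: gained ['H760G', 'T747M'] -> total ['H760G', 'T747M']
  At Lambda: gained ['L956F', 'M699L'] -> total ['H760G', 'L956F', 'M699L', 'T747M']
Mutations(Lambda) = ['H760G', 'L956F', 'M699L', 'T747M']
Accumulating mutations along path to Theta:
  At Kappa: gained [] -> total []
  At Theta: gained ['H760G', 'T747M'] -> total ['H760G', 'T747M']
Mutations(Theta) = ['H760G', 'T747M']
Intersection: ['H760G', 'L956F', 'M699L', 'T747M'] ∩ ['H760G', 'T747M'] = ['H760G', 'T747M']

Answer: H760G,T747M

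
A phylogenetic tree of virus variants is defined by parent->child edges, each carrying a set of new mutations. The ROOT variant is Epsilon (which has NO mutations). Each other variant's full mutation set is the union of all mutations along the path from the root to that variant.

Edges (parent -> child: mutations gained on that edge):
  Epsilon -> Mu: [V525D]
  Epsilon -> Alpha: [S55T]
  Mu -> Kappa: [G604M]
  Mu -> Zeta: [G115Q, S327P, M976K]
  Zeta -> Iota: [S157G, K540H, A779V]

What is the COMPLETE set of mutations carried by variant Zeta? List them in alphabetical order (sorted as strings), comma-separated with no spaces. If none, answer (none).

At Epsilon: gained [] -> total []
At Mu: gained ['V525D'] -> total ['V525D']
At Zeta: gained ['G115Q', 'S327P', 'M976K'] -> total ['G115Q', 'M976K', 'S327P', 'V525D']

Answer: G115Q,M976K,S327P,V525D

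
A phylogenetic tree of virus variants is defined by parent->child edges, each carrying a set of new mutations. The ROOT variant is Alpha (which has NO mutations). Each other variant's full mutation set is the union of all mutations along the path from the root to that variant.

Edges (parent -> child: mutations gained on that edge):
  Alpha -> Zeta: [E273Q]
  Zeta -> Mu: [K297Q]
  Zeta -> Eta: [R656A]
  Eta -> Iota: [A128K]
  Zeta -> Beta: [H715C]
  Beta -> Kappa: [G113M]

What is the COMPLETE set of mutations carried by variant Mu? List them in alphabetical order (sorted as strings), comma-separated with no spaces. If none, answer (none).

At Alpha: gained [] -> total []
At Zeta: gained ['E273Q'] -> total ['E273Q']
At Mu: gained ['K297Q'] -> total ['E273Q', 'K297Q']

Answer: E273Q,K297Q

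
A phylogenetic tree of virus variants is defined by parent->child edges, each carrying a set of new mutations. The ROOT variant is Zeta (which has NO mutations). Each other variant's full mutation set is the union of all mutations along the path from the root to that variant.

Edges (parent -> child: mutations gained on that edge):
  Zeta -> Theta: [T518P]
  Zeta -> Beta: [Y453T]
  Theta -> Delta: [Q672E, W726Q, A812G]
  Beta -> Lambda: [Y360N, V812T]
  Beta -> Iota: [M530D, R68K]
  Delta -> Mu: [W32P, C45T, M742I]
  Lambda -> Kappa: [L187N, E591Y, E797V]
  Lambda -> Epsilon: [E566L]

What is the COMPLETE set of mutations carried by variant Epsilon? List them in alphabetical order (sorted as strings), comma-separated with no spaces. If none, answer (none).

Answer: E566L,V812T,Y360N,Y453T

Derivation:
At Zeta: gained [] -> total []
At Beta: gained ['Y453T'] -> total ['Y453T']
At Lambda: gained ['Y360N', 'V812T'] -> total ['V812T', 'Y360N', 'Y453T']
At Epsilon: gained ['E566L'] -> total ['E566L', 'V812T', 'Y360N', 'Y453T']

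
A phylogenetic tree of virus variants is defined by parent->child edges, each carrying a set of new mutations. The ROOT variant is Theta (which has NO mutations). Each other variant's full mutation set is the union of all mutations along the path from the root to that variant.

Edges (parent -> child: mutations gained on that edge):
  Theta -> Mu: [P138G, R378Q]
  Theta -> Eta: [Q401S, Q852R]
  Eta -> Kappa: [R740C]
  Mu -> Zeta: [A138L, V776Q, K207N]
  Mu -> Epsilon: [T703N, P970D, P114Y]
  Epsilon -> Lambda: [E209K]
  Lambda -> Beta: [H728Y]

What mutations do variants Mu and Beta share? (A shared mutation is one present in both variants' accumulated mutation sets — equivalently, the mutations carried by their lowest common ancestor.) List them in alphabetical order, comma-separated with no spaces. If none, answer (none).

Answer: P138G,R378Q

Derivation:
Accumulating mutations along path to Mu:
  At Theta: gained [] -> total []
  At Mu: gained ['P138G', 'R378Q'] -> total ['P138G', 'R378Q']
Mutations(Mu) = ['P138G', 'R378Q']
Accumulating mutations along path to Beta:
  At Theta: gained [] -> total []
  At Mu: gained ['P138G', 'R378Q'] -> total ['P138G', 'R378Q']
  At Epsilon: gained ['T703N', 'P970D', 'P114Y'] -> total ['P114Y', 'P138G', 'P970D', 'R378Q', 'T703N']
  At Lambda: gained ['E209K'] -> total ['E209K', 'P114Y', 'P138G', 'P970D', 'R378Q', 'T703N']
  At Beta: gained ['H728Y'] -> total ['E209K', 'H728Y', 'P114Y', 'P138G', 'P970D', 'R378Q', 'T703N']
Mutations(Beta) = ['E209K', 'H728Y', 'P114Y', 'P138G', 'P970D', 'R378Q', 'T703N']
Intersection: ['P138G', 'R378Q'] ∩ ['E209K', 'H728Y', 'P114Y', 'P138G', 'P970D', 'R378Q', 'T703N'] = ['P138G', 'R378Q']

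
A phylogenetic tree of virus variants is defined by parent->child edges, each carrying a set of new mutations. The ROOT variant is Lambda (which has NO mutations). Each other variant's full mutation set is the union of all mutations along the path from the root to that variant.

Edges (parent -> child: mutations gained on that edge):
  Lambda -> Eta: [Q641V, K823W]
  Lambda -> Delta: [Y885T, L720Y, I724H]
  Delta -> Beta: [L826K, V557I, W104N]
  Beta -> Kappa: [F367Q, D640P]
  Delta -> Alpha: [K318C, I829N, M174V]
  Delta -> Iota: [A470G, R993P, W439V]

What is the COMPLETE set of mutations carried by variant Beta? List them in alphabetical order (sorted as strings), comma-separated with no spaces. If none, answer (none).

At Lambda: gained [] -> total []
At Delta: gained ['Y885T', 'L720Y', 'I724H'] -> total ['I724H', 'L720Y', 'Y885T']
At Beta: gained ['L826K', 'V557I', 'W104N'] -> total ['I724H', 'L720Y', 'L826K', 'V557I', 'W104N', 'Y885T']

Answer: I724H,L720Y,L826K,V557I,W104N,Y885T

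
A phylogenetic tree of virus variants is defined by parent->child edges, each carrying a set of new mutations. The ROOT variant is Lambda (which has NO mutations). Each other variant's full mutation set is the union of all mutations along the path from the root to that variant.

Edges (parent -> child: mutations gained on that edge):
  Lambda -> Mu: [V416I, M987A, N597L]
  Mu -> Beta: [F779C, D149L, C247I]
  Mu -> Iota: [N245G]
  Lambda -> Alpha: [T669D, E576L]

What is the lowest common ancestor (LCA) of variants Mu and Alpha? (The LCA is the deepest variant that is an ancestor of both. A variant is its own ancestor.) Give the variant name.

Answer: Lambda

Derivation:
Path from root to Mu: Lambda -> Mu
  ancestors of Mu: {Lambda, Mu}
Path from root to Alpha: Lambda -> Alpha
  ancestors of Alpha: {Lambda, Alpha}
Common ancestors: {Lambda}
Walk up from Alpha: Alpha (not in ancestors of Mu), Lambda (in ancestors of Mu)
Deepest common ancestor (LCA) = Lambda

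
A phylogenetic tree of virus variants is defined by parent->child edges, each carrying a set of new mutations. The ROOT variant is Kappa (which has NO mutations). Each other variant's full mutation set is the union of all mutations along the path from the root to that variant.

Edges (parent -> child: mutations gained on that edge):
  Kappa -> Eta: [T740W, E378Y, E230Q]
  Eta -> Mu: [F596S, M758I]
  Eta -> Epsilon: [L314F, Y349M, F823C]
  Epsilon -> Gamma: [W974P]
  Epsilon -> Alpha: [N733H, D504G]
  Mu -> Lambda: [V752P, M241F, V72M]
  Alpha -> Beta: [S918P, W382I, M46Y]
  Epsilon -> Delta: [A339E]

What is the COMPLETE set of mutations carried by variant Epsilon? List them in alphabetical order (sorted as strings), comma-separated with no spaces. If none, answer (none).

At Kappa: gained [] -> total []
At Eta: gained ['T740W', 'E378Y', 'E230Q'] -> total ['E230Q', 'E378Y', 'T740W']
At Epsilon: gained ['L314F', 'Y349M', 'F823C'] -> total ['E230Q', 'E378Y', 'F823C', 'L314F', 'T740W', 'Y349M']

Answer: E230Q,E378Y,F823C,L314F,T740W,Y349M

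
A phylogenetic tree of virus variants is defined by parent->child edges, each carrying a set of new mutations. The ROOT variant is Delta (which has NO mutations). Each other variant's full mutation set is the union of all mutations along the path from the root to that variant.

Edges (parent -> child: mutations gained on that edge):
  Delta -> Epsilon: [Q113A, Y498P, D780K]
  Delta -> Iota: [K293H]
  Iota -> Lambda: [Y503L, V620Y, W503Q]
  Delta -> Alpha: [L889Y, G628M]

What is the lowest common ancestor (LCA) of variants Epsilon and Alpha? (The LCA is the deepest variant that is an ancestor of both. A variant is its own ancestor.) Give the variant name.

Path from root to Epsilon: Delta -> Epsilon
  ancestors of Epsilon: {Delta, Epsilon}
Path from root to Alpha: Delta -> Alpha
  ancestors of Alpha: {Delta, Alpha}
Common ancestors: {Delta}
Walk up from Alpha: Alpha (not in ancestors of Epsilon), Delta (in ancestors of Epsilon)
Deepest common ancestor (LCA) = Delta

Answer: Delta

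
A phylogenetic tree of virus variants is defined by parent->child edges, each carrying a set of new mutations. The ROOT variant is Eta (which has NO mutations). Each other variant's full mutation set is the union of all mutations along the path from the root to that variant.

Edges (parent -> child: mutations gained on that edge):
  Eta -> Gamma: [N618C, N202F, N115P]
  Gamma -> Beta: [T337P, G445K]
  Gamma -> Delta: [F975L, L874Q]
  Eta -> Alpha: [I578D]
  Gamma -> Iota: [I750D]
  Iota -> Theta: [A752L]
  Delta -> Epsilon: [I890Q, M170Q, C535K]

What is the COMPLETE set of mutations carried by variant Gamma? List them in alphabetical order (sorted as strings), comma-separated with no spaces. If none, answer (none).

Answer: N115P,N202F,N618C

Derivation:
At Eta: gained [] -> total []
At Gamma: gained ['N618C', 'N202F', 'N115P'] -> total ['N115P', 'N202F', 'N618C']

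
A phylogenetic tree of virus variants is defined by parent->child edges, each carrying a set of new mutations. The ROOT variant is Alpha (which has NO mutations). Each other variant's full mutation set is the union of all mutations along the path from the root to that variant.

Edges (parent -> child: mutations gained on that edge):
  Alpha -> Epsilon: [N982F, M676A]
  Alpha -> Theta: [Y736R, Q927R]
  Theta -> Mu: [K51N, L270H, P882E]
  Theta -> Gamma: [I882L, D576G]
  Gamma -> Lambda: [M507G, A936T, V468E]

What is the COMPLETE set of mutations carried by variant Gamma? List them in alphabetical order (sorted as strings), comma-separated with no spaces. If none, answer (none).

Answer: D576G,I882L,Q927R,Y736R

Derivation:
At Alpha: gained [] -> total []
At Theta: gained ['Y736R', 'Q927R'] -> total ['Q927R', 'Y736R']
At Gamma: gained ['I882L', 'D576G'] -> total ['D576G', 'I882L', 'Q927R', 'Y736R']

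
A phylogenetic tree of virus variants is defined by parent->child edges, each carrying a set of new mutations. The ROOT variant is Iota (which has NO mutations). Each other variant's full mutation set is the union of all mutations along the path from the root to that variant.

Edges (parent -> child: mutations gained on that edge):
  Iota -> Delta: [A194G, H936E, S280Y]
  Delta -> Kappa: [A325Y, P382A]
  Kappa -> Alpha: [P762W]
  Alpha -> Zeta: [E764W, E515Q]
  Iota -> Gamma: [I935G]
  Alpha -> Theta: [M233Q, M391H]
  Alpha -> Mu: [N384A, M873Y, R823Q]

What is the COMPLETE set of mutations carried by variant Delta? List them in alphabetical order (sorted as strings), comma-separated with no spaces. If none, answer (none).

Answer: A194G,H936E,S280Y

Derivation:
At Iota: gained [] -> total []
At Delta: gained ['A194G', 'H936E', 'S280Y'] -> total ['A194G', 'H936E', 'S280Y']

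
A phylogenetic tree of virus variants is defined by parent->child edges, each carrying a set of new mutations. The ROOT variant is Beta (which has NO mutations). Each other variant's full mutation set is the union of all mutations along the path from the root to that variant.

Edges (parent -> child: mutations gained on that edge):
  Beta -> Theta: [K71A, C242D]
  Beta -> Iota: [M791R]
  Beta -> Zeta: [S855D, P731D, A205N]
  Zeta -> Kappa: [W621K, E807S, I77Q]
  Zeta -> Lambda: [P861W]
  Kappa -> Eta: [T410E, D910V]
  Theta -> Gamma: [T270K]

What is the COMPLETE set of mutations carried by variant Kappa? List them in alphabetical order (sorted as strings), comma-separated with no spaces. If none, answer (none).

Answer: A205N,E807S,I77Q,P731D,S855D,W621K

Derivation:
At Beta: gained [] -> total []
At Zeta: gained ['S855D', 'P731D', 'A205N'] -> total ['A205N', 'P731D', 'S855D']
At Kappa: gained ['W621K', 'E807S', 'I77Q'] -> total ['A205N', 'E807S', 'I77Q', 'P731D', 'S855D', 'W621K']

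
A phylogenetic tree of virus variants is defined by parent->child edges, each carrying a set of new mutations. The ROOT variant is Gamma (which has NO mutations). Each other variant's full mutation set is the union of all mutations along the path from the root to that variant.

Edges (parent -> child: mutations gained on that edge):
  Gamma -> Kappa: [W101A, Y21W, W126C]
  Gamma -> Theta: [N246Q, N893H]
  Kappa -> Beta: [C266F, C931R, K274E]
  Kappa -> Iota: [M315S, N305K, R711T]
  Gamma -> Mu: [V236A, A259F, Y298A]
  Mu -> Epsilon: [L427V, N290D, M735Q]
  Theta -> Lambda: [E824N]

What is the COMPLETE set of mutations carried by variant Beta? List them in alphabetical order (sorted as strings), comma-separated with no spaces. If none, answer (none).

Answer: C266F,C931R,K274E,W101A,W126C,Y21W

Derivation:
At Gamma: gained [] -> total []
At Kappa: gained ['W101A', 'Y21W', 'W126C'] -> total ['W101A', 'W126C', 'Y21W']
At Beta: gained ['C266F', 'C931R', 'K274E'] -> total ['C266F', 'C931R', 'K274E', 'W101A', 'W126C', 'Y21W']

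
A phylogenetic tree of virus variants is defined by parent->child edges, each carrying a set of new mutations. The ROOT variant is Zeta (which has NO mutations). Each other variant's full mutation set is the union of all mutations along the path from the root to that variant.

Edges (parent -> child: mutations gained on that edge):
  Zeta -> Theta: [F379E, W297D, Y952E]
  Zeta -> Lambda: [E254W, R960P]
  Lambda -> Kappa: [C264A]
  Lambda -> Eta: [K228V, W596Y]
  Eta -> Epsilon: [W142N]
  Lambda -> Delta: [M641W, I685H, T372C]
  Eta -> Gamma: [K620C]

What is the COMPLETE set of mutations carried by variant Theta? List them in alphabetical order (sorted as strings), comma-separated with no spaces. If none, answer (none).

Answer: F379E,W297D,Y952E

Derivation:
At Zeta: gained [] -> total []
At Theta: gained ['F379E', 'W297D', 'Y952E'] -> total ['F379E', 'W297D', 'Y952E']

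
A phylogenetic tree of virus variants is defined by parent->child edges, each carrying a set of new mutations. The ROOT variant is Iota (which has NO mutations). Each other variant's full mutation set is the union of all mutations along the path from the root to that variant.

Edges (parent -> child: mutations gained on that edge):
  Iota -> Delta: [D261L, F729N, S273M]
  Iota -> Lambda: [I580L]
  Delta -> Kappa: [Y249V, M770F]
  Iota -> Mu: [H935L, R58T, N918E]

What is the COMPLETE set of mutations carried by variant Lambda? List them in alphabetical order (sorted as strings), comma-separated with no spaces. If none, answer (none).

At Iota: gained [] -> total []
At Lambda: gained ['I580L'] -> total ['I580L']

Answer: I580L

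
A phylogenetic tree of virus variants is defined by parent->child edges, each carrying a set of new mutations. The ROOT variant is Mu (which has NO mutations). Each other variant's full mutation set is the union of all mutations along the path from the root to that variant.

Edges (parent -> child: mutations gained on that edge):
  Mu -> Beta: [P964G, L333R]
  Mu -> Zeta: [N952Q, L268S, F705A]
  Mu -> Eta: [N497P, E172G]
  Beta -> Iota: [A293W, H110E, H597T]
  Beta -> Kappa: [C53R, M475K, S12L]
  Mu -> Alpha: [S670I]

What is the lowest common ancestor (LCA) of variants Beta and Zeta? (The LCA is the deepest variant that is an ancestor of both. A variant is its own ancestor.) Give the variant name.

Path from root to Beta: Mu -> Beta
  ancestors of Beta: {Mu, Beta}
Path from root to Zeta: Mu -> Zeta
  ancestors of Zeta: {Mu, Zeta}
Common ancestors: {Mu}
Walk up from Zeta: Zeta (not in ancestors of Beta), Mu (in ancestors of Beta)
Deepest common ancestor (LCA) = Mu

Answer: Mu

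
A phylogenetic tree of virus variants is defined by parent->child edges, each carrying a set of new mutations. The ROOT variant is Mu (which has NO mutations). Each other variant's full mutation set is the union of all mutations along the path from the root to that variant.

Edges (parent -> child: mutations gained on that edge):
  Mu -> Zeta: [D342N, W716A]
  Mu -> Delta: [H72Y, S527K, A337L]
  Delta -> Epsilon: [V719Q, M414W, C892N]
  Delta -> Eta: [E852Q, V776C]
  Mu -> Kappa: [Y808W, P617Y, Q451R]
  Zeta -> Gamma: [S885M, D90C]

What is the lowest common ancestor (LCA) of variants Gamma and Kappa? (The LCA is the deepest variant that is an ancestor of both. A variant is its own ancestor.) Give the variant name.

Path from root to Gamma: Mu -> Zeta -> Gamma
  ancestors of Gamma: {Mu, Zeta, Gamma}
Path from root to Kappa: Mu -> Kappa
  ancestors of Kappa: {Mu, Kappa}
Common ancestors: {Mu}
Walk up from Kappa: Kappa (not in ancestors of Gamma), Mu (in ancestors of Gamma)
Deepest common ancestor (LCA) = Mu

Answer: Mu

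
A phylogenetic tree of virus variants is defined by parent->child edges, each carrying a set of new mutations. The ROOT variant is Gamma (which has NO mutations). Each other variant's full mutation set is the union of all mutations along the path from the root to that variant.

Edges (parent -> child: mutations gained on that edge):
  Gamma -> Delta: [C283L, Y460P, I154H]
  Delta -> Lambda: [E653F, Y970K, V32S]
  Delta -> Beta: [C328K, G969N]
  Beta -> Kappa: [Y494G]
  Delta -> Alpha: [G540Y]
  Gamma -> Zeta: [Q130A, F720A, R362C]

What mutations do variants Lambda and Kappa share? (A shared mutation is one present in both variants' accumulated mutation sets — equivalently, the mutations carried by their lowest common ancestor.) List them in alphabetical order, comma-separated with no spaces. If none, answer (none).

Answer: C283L,I154H,Y460P

Derivation:
Accumulating mutations along path to Lambda:
  At Gamma: gained [] -> total []
  At Delta: gained ['C283L', 'Y460P', 'I154H'] -> total ['C283L', 'I154H', 'Y460P']
  At Lambda: gained ['E653F', 'Y970K', 'V32S'] -> total ['C283L', 'E653F', 'I154H', 'V32S', 'Y460P', 'Y970K']
Mutations(Lambda) = ['C283L', 'E653F', 'I154H', 'V32S', 'Y460P', 'Y970K']
Accumulating mutations along path to Kappa:
  At Gamma: gained [] -> total []
  At Delta: gained ['C283L', 'Y460P', 'I154H'] -> total ['C283L', 'I154H', 'Y460P']
  At Beta: gained ['C328K', 'G969N'] -> total ['C283L', 'C328K', 'G969N', 'I154H', 'Y460P']
  At Kappa: gained ['Y494G'] -> total ['C283L', 'C328K', 'G969N', 'I154H', 'Y460P', 'Y494G']
Mutations(Kappa) = ['C283L', 'C328K', 'G969N', 'I154H', 'Y460P', 'Y494G']
Intersection: ['C283L', 'E653F', 'I154H', 'V32S', 'Y460P', 'Y970K'] ∩ ['C283L', 'C328K', 'G969N', 'I154H', 'Y460P', 'Y494G'] = ['C283L', 'I154H', 'Y460P']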